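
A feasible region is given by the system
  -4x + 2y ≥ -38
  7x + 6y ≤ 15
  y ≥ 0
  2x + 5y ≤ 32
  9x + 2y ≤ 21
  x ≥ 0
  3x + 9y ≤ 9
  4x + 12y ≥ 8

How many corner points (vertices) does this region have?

Intersecting each pair of boundary lines and keeping only the points that satisfy every inequality leaves:
  (15/7, 0)
  (9/5, 2/5)
  (2, 0)
  (0, 1)
  (0, 2/3)

5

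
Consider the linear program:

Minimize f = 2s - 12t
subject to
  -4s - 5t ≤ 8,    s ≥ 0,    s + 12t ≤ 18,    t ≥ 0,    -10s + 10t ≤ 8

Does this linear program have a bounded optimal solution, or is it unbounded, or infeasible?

Vertices and f = 2s - 12t:
  (0, 0) → f = 0
  (0, 4/5) → f = -48/5
  (18, 0) → f = 36
  (42/65, 94/65) → f = -1044/65
The feasible region has finitely many vertices and no improving ray; the minimum is -1044/65 at (42/65, 94/65).

bounded optimum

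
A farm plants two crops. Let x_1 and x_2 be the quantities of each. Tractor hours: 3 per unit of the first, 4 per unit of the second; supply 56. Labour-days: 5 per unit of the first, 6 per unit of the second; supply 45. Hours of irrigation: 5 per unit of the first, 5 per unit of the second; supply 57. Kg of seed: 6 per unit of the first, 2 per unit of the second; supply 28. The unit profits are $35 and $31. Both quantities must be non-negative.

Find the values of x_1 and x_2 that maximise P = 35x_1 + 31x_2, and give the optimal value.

x_1 = 3, x_2 = 5, maximum P = 260

Corner points and P = 35x_1 + 31x_2:
  (0, 0) → P = 0
  (0, 15/2) → P = 465/2
  (14/3, 0) → P = 490/3
  (3, 5) → P = 260

The binding constraints are 5x_1 + 6x_2 = 45 and 6x_1 + 2x_2 = 28.
Solving simultaneously gives x_1 = 3, x_2 = 5.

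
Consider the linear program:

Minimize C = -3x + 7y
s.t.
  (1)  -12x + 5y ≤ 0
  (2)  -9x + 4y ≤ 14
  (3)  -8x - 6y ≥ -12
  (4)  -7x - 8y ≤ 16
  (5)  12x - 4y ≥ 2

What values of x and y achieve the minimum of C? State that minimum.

Corner points and C = -3x + 7y:
  (96/11, -106/11) → C = -1030/11
  (15/26, 16/13) → C = 179/26
  (-12/31, -103/62) → C = -649/62

The binding constraints are -8x - 6y = -12 and -7x - 8y = 16.
Solving simultaneously gives x = 96/11, y = -106/11.

x = 96/11, y = -106/11, minimum C = -1030/11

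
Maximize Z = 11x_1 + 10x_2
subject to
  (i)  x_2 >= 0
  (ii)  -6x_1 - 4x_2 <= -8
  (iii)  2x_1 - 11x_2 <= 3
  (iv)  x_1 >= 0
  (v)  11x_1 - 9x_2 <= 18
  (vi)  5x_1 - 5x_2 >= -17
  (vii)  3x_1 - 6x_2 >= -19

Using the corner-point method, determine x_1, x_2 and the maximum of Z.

Extreme points and Z = 11x_1 + 10x_2:
  (4/3, 0) → Z = 44/3
  (3/2, 0) → Z = 33/2
  (0, 2) → Z = 20
  (171/103, 3/103) → Z = 1911/103
  (0, 19/6) → Z = 95/3
  (93/13, 263/39) → Z = 5699/39

x_1 = 93/13, x_2 = 263/39, maximum Z = 5699/39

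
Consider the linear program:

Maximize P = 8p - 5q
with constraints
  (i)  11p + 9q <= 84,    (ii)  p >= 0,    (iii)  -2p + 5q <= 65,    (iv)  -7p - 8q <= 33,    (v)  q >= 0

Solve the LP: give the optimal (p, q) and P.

p = 84/11, q = 0, maximum P = 672/11

Feasible corners and P = 8p - 5q:
  (0, 28/3) → P = -140/3
  (84/11, 0) → P = 672/11
  (0, 0) → P = 0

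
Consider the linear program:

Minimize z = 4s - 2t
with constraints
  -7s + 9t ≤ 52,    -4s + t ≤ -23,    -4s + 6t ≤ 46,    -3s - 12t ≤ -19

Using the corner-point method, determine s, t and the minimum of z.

s = 259/29, t = 369/29, minimum z = 298/29

Vertices and z = 4s - 2t:
  (259/29, 369/29) → z = 298/29
  (17, 19) → z = 30
  (295/51, 7/51) → z = 1166/51
The feasible region is unbounded (it extends along (4, -1), (3, 2)), but z strictly increases along every unbounded feasible direction, so there is no improving ray and the minimum is attained at a vertex.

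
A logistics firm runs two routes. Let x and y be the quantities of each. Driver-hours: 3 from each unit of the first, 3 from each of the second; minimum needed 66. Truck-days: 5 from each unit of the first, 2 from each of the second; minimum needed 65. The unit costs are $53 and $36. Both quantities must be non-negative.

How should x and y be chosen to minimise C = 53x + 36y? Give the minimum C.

The feasible region is unbounded (it extends along (0, 1), (1, 0)), but C strictly increases along every unbounded feasible direction, so there is no improving ray and the minimum is attained at a vertex.

The binding constraints are 3x + 3y = 66 and 5x + 2y = 65.
Solving simultaneously gives x = 7, y = 15.

x = 7, y = 15, minimum C = 911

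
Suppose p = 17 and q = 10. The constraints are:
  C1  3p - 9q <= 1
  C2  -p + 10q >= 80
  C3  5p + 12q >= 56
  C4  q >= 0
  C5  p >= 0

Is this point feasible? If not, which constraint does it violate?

feasible

C1: -39 ≤ 1 ✓
C2: 83 ≥ 80 ✓
C3: 205 ≥ 56 ✓
C4: 10 ≥ 0 ✓
C5: 17 ≥ 0 ✓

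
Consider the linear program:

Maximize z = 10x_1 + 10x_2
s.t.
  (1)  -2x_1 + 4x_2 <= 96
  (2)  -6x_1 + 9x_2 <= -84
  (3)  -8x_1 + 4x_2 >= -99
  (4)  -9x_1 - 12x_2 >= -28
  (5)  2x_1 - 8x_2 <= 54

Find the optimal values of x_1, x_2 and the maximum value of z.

The optimum lies where -9x_1 - 12x_2 = -28 and 2x_1 - 8x_2 = 54.
Solving simultaneously gives x_1 = 109/12, x_2 = -215/48.

x_1 = 109/12, x_2 = -215/48, maximum z = 1105/24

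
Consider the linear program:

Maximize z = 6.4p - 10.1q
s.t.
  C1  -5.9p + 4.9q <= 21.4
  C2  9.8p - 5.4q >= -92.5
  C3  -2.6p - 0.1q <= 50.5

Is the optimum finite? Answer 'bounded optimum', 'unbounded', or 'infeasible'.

From the feasible point (-24959/1333, -24231/1333), moving in the direction (0.1, -2.6) keeps every constraint satisfied while z increases without bound.

unbounded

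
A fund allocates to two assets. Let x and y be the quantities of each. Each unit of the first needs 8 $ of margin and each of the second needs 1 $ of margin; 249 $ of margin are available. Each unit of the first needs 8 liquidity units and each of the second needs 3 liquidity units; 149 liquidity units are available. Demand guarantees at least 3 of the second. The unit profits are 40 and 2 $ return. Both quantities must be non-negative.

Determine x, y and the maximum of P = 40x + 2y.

x = 35/2, y = 3, maximum P = 706

Vertices and P = 40x + 2y:
  (0, 149/3) → P = 298/3
  (0, 3) → P = 6
  (35/2, 3) → P = 706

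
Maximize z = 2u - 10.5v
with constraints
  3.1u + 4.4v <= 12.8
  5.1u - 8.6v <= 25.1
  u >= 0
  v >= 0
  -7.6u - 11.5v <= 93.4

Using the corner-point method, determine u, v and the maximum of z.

Extreme points and z = 2u - 10.5v:
  (0, 32/11) → z = -336/11
  (128/31, 0) → z = 256/31
  (0, 0) → z = 0

u = 128/31, v = 0, maximum z = 256/31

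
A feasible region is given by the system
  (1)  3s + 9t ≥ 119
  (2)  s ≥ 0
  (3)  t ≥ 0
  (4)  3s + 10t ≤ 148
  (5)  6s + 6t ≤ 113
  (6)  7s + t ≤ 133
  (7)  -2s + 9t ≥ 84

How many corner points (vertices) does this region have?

Intersecting each pair of boundary lines and keeping only the points that satisfy every inequality leaves:
  (0, 119/9)
  (7, 98/9)
  (0, 74/5)
  (121/21, 183/14)
  (171/22, 365/33)

5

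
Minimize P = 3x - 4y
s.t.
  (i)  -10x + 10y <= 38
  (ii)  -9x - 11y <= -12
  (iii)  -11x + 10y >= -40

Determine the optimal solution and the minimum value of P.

x = 78, y = 409/5, minimum P = -466/5

At the optimal vertex, -10x + 10y = 38 and -11x + 10y = -40.
Solving simultaneously gives x = 78, y = 409/5.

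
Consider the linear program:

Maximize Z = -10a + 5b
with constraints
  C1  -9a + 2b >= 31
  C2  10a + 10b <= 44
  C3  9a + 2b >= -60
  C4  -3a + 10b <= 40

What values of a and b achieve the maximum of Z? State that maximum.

Feasible corners and Z = -10a + 5b:
  (-91/18, -29/4) → Z = 515/36
  (-115/42, 89/28) → Z = 3635/84
  (-85/12, 15/8) → Z = 1925/24

The binding constraints are 9a + 2b = -60 and -3a + 10b = 40.
Solving simultaneously gives a = -85/12, b = 15/8.

a = -85/12, b = 15/8, maximum Z = 1925/24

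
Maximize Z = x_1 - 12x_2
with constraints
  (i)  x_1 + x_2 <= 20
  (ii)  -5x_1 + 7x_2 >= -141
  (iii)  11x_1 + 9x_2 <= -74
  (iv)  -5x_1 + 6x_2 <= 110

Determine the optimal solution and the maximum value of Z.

Vertices and Z = x_1 - 12x_2:
  (751/122, -1921/122) → Z = 23803/122
  (-1616/5, -251) → Z = 13444/5
  (-478/37, 280/37) → Z = -3838/37

At the optimal vertex, -5x_1 + 7x_2 = -141 and -5x_1 + 6x_2 = 110.
Solving simultaneously gives x_1 = -1616/5, x_2 = -251.

x_1 = -1616/5, x_2 = -251, maximum Z = 13444/5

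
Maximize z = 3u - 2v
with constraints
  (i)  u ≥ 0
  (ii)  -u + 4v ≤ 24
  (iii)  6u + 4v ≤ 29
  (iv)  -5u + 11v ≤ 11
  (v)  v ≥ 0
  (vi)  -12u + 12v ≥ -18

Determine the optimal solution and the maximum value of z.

The binding constraints are 6u + 4v = 29 and -12u + 12v = -18.
Solving simultaneously gives u = 7/2, v = 2.

u = 7/2, v = 2, maximum z = 13/2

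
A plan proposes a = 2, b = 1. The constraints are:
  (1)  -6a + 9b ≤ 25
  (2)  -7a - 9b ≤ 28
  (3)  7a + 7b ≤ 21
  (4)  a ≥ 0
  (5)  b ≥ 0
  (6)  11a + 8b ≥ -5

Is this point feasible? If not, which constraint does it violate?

(1): -3 ≤ 25 ✓
(2): -23 ≤ 28 ✓
(3): 21 ≤ 21 ✓
(4): 2 ≥ 0 ✓
(5): 1 ≥ 0 ✓
(6): 30 ≥ -5 ✓

feasible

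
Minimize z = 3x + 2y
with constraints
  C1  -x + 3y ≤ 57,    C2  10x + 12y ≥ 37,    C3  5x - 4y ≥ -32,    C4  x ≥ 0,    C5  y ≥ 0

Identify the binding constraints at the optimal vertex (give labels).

C2 and C4

Corner points and z = 3x + 2y:
  (12, 23) → z = 82
  (0, 37/12) → z = 37/6
  (37/10, 0) → z = 111/10
  (0, 8) → z = 16
The feasible region is unbounded (it extends along (3, 1), (1, 0)), but z strictly increases along every unbounded feasible direction, so there is no improving ray and the minimum is attained at a vertex.

The minimum is at (0, 37/12). Substituting into each constraint, equality holds for C2 and C4; the remaining constraints have slack.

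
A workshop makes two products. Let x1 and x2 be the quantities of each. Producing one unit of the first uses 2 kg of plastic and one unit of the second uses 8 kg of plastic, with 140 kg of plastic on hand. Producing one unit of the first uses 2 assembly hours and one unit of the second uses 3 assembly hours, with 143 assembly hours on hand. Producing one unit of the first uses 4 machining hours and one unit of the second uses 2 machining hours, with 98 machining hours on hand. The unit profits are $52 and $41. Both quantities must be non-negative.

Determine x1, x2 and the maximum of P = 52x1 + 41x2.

x1 = 18, x2 = 13, maximum P = 1469

Vertices and P = 52x1 + 41x2:
  (0, 0) → P = 0
  (0, 35/2) → P = 1435/2
  (49/2, 0) → P = 1274
  (18, 13) → P = 1469

At the optimal vertex, 2x1 + 8x2 = 140 and 4x1 + 2x2 = 98.
Solving simultaneously gives x1 = 18, x2 = 13.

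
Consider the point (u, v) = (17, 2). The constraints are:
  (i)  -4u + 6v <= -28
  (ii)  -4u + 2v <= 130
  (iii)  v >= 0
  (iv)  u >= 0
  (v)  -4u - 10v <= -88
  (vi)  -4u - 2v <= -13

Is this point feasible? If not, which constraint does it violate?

feasible

(i): -56 ≤ -28 ✓
(ii): -64 ≤ 130 ✓
(iii): 2 ≥ 0 ✓
(iv): 17 ≥ 0 ✓
(v): -88 ≤ -88 ✓
(vi): -72 ≤ -13 ✓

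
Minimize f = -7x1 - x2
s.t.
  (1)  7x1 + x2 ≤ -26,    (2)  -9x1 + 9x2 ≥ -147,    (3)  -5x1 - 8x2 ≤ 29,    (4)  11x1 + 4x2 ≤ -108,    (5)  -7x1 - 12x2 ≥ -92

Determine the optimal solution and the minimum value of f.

Feasible corners and f = -7x1 - x2:
  (-11, 13/4) → f = 295/4
  (-271, 663/4) → f = 6925/4
  (-16, 17) → f = 95

At the optimal vertex, -5x1 - 8x2 = 29 and 11x1 + 4x2 = -108.
Solving simultaneously gives x1 = -11, x2 = 13/4.

x1 = -11, x2 = 13/4, minimum f = 295/4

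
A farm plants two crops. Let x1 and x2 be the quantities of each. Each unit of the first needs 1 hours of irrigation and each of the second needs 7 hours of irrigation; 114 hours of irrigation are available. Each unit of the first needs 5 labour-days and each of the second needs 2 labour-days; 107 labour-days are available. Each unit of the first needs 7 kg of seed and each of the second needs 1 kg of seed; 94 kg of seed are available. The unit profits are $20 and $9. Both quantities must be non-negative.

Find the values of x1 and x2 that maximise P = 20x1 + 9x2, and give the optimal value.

x1 = 34/3, x2 = 44/3, maximum P = 1076/3

Corner points and P = 20x1 + 9x2:
  (0, 0) → P = 0
  (0, 114/7) → P = 1026/7
  (94/7, 0) → P = 1880/7
  (34/3, 44/3) → P = 1076/3

The optimum lies where x1 + 7x2 = 114 and 7x1 + x2 = 94.
Solving simultaneously gives x1 = 34/3, x2 = 44/3.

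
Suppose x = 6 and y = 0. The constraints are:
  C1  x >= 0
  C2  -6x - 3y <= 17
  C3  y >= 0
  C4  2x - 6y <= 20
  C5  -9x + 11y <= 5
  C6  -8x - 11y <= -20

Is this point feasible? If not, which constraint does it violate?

C1: 6 ≥ 0 ✓
C2: -36 ≤ 17 ✓
C3: 0 ≥ 0 ✓
C4: 12 ≤ 20 ✓
C5: -54 ≤ 5 ✓
C6: -48 ≤ -20 ✓

feasible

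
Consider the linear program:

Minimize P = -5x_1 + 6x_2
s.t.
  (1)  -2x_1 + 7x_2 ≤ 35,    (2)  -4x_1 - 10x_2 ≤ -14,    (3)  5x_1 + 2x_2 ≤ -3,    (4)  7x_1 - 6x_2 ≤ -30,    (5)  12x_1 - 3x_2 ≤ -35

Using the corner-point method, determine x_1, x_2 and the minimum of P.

x_1 = -7/3, x_2 = 7/3, minimum P = 77/3

Corner points and P = -5x_1 + 6x_2:
  (-21/4, 7/2) → P = 189/4
  (-7/3, 13/3) → P = 113/3
  (-7/3, 7/3) → P = 77/3
  (-79/39, 139/39) → P = 1229/39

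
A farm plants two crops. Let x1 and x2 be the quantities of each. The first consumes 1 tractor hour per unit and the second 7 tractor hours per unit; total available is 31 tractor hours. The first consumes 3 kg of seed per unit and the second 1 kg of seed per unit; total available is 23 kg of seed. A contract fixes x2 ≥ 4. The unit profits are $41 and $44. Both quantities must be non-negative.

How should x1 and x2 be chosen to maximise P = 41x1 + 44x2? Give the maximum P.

x1 = 3, x2 = 4, maximum P = 299

Feasible corners and P = 41x1 + 44x2:
  (0, 31/7) → P = 1364/7
  (0, 4) → P = 176
  (3, 4) → P = 299

At the optimal vertex, x1 + 7x2 = 31 and x2 = 4.
Solving simultaneously gives x1 = 3, x2 = 4.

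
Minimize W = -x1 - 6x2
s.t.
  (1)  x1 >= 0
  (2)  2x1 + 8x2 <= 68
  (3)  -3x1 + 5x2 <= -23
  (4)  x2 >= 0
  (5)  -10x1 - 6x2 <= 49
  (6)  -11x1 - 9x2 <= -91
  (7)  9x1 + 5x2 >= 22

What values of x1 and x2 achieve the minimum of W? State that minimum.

Corner points and W = -x1 - 6x2:
  (262/17, 79/17) → W = -736/17
  (34, 0) → W = -34
  (331/41, 10/41) → W = -391/41
  (91/11, 0) → W = -91/11

At the optimal vertex, 2x1 + 8x2 = 68 and -3x1 + 5x2 = -23.
Solving simultaneously gives x1 = 262/17, x2 = 79/17.

x1 = 262/17, x2 = 79/17, minimum W = -736/17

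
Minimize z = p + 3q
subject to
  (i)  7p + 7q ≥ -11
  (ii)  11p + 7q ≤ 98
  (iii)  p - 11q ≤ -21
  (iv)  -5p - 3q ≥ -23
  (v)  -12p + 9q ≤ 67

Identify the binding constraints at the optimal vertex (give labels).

Extreme points and z = p + 3q:
  (-67/21, 34/21) → z = 5/3
  (-568/147, 337/147) → z = 443/147
  (95/29, 64/29) → z = 287/29
  (2/27, 611/81) → z = 613/27

The minimum is at (-67/21, 34/21). Substituting into each constraint, equality holds for (i) and (iii); the remaining constraints have slack.

(i) and (iii)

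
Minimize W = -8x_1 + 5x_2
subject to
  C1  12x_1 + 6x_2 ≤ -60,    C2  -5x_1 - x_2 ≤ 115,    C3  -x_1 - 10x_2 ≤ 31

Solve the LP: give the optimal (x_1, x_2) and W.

x_1 = -69/19, x_2 = -52/19, minimum W = 292/19

Corner points and W = -8x_1 + 5x_2:
  (-35, 60) → W = 580
  (-69/19, -52/19) → W = 292/19
  (-1119/49, -40/49) → W = 8752/49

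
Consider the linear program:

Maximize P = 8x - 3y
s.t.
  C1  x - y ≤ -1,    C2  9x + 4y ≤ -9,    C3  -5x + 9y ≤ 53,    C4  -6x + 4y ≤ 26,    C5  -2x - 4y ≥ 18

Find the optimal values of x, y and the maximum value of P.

x = -11/3, y = -8/3, maximum P = -64/3

Vertices and P = 8x - 3y:
  (-11, -10) → P = -58
  (-11/3, -8/3) → P = -64/3
  (-11/2, -7/4) → P = -155/4

At the optimal vertex, x - y = -1 and -2x - 4y = 18.
Solving simultaneously gives x = -11/3, y = -8/3.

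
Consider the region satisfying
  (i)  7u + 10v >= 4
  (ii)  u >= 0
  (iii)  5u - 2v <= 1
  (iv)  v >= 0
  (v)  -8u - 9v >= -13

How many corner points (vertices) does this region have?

Of the 10 pairwise boundary intersections, those satisfying every inequality are:
  (0, 2/5)
  (9/32, 13/64)
  (0, 13/9)
  (35/61, 57/61)

4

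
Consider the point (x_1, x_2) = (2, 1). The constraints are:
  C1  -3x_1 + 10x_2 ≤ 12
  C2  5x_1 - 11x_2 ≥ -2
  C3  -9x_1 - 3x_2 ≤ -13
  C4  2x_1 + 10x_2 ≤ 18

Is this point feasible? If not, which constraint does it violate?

C1: 4 ≤ 12 ✓
C2: -1 ≥ -2 ✓
C3: -21 ≤ -13 ✓
C4: 14 ≤ 18 ✓

feasible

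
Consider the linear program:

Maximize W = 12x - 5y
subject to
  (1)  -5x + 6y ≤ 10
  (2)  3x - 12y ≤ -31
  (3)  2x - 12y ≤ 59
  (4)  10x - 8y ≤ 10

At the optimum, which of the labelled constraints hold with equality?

(1) and (4)

Feasible corners and W = 12x - 5y:
  (11/7, 125/42) → W = 167/42
  (7, 15/2) → W = 93/2
  (23/6, 85/24) → W = 679/24

The maximum is at (7, 15/2). Substituting into each constraint, equality holds for (1) and (4); the remaining constraints have slack.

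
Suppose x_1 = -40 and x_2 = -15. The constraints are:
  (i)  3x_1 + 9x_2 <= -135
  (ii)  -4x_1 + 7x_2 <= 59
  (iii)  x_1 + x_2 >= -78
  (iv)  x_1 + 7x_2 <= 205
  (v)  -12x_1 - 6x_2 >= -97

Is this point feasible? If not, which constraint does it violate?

(i): -255 ≤ -135 ✓
(ii): 55 ≤ 59 ✓
(iii): -55 ≥ -78 ✓
(iv): -145 ≤ 205 ✓
(v): 570 ≥ -97 ✓

feasible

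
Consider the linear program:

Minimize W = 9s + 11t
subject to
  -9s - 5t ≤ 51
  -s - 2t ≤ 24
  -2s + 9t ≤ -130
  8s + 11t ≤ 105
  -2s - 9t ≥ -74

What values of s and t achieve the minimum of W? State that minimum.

s = 44/13, t = -178/13, minimum W = -1562/13

Feasible corners and W = 9s + 11t:
  (44/13, -178/13) → W = -1562/13
  (474/5, -297/5) → W = 999/5
  (2375/94, -415/47) → W = 12245/94

At the optimal vertex, -s - 2t = 24 and -2s + 9t = -130.
Solving simultaneously gives s = 44/13, t = -178/13.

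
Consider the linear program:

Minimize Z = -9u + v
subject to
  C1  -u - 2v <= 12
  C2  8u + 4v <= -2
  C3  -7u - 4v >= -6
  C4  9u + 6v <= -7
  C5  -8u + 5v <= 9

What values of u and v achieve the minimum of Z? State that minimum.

u = 11/3, v = -47/6, minimum Z = -245/6

Feasible corners and Z = -9u + v:
  (11/3, -47/6) → Z = -245/6
  (-26/7, -29/7) → Z = 205/7
  (4/3, -19/6) → Z = -91/6
  (-89/93, 25/93) → Z = 826/93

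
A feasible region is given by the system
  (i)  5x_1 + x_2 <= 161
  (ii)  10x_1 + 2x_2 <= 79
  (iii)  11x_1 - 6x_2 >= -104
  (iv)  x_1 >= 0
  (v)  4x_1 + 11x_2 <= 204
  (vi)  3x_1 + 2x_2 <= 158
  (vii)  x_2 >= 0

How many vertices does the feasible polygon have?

Of the 20 pairwise boundary intersections, those satisfying every inequality are:
  (461/102, 862/51)
  (79/10, 0)
  (0, 52/3)
  (16/29, 532/29)
  (0, 0)

5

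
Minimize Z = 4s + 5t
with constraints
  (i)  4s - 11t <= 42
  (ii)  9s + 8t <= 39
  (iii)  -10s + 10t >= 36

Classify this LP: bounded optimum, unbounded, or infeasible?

unbounded

From the feasible point (-408/35, -282/35), moving in the direction (-11, -4) keeps every constraint satisfied while Z decreases without bound.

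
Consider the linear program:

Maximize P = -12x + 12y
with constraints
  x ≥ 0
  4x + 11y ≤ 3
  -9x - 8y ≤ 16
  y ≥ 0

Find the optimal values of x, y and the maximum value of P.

Vertices and P = -12x + 12y:
  (0, 3/11) → P = 36/11
  (0, 0) → P = 0
  (3/4, 0) → P = -9

The binding constraints are x = 0 and 4x + 11y = 3.
Solving simultaneously gives x = 0, y = 3/11.

x = 0, y = 3/11, maximum P = 36/11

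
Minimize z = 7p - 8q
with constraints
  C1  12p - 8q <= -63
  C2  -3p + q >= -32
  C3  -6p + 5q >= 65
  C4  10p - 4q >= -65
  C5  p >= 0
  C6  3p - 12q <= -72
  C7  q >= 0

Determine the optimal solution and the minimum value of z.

p = 193/2, q = 515/2, minimum z = -2769/2

Feasible corners and z = 7p - 8q:
  (319/12, 191/4) → z = -2351/12
  (205/12, 67/2) → z = -1781/12
  (193/2, 515/2) → z = -2769/2
  (0, 13) → z = -104
  (0, 65/4) → z = -130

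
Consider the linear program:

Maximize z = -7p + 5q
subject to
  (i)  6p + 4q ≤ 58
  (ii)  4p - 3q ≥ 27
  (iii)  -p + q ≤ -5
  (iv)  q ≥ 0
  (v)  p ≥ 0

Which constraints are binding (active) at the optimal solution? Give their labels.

(ii) and (iv)

Feasible corners and z = -7p + 5q:
  (141/17, 35/17) → z = -812/17
  (29/3, 0) → z = -203/3
  (27/4, 0) → z = -189/4

The maximum is at (27/4, 0). Substituting into each constraint, equality holds for (ii) and (iv); the remaining constraints have slack.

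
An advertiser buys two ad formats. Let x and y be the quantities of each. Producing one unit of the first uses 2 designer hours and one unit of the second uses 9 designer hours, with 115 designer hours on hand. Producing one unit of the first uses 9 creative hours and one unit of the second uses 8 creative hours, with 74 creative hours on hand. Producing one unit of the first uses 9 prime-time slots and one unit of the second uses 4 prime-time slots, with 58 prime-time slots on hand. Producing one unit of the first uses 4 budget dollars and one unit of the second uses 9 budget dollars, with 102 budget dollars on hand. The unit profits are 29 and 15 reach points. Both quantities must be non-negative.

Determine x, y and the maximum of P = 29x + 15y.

x = 14/3, y = 4, maximum P = 586/3

Feasible corners and P = 29x + 15y:
  (0, 0) → P = 0
  (0, 37/4) → P = 555/4
  (58/9, 0) → P = 1682/9
  (14/3, 4) → P = 586/3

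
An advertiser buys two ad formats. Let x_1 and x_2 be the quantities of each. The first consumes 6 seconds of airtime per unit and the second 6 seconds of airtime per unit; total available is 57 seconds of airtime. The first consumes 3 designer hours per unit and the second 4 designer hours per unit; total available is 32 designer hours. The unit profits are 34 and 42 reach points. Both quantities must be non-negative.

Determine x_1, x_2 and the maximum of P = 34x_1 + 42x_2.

x_1 = 6, x_2 = 7/2, maximum P = 351

Corner points and P = 34x_1 + 42x_2:
  (0, 0) → P = 0
  (0, 8) → P = 336
  (19/2, 0) → P = 323
  (6, 7/2) → P = 351

The optimum lies where 6x_1 + 6x_2 = 57 and 3x_1 + 4x_2 = 32.
Solving simultaneously gives x_1 = 6, x_2 = 7/2.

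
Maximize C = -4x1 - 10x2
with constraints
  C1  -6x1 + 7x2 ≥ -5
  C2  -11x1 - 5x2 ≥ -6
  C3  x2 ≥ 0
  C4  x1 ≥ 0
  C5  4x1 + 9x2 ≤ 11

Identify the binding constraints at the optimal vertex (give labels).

Extreme points and C = -4x1 - 10x2:
  (6/11, 0) → C = -24/11
  (0, 6/5) → C = -12
  (0, 0) → C = 0

The maximum is at (0, 0). Substituting into each constraint, equality holds for C3 and C4; the remaining constraints have slack.

C3 and C4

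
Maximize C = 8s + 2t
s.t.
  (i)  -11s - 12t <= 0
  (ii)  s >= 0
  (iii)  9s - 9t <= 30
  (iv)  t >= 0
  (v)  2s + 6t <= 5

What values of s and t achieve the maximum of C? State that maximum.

s = 5/2, t = 0, maximum C = 20

Corner points and C = 8s + 2t:
  (0, 0) → C = 0
  (0, 5/6) → C = 5/3
  (5/2, 0) → C = 20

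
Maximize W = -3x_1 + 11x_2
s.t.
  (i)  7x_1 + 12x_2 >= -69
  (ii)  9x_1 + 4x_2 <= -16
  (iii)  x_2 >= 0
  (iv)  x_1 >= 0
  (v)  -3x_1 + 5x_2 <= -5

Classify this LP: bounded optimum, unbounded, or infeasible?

The boundaries 7x_1 + 12x_2 = -69 and 9x_1 + 4x_2 = -16 meet at (21/20, -509/80), but that point violates x_2 ≥ 0. Every candidate vertex is excluded by some other constraint, so the feasible region is empty.

infeasible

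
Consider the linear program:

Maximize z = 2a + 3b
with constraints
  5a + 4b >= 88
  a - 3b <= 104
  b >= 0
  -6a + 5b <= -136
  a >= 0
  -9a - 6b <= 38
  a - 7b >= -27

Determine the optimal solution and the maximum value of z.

a = 809/4, b = 131/4, maximum z = 2011/4

Vertices and z = 2a + 3b:
  (104, 0) → z = 208
  (809/4, 131/4) → z = 2011/4
  (68/3, 0) → z = 136/3
  (1087/37, 298/37) → z = 3068/37

The binding constraints are a - 3b = 104 and a - 7b = -27.
Solving simultaneously gives a = 809/4, b = 131/4.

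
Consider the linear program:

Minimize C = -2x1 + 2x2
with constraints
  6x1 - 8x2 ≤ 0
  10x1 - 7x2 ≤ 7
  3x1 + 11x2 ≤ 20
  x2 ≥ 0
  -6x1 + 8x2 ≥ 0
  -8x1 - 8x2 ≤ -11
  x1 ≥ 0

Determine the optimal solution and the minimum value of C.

Vertices and C = -2x1 + 2x2:
  (28/19, 21/19) → C = -14/19
  (11/14, 33/56) → C = -11/28
  (217/131, 179/131) → C = -76/131
  (0, 20/11) → C = 40/11
  (0, 11/8) → C = 11/4

The binding constraints are 6x1 - 8x2 = 0 and 10x1 - 7x2 = 7.
Solving simultaneously gives x1 = 28/19, x2 = 21/19.

x1 = 28/19, x2 = 21/19, minimum C = -14/19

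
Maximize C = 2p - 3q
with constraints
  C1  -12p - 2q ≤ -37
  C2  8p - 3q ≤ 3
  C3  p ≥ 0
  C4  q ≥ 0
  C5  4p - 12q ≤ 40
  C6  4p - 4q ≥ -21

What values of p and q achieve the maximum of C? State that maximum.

p = 9/4, q = 5, maximum C = -21/2

Corner points and C = 2p - 3q:
  (9/4, 5) → C = -21/2
  (53/28, 50/7) → C = -247/14
  (15/4, 9) → C = -39/2

The binding constraints are -12p - 2q = -37 and 8p - 3q = 3.
Solving simultaneously gives p = 9/4, q = 5.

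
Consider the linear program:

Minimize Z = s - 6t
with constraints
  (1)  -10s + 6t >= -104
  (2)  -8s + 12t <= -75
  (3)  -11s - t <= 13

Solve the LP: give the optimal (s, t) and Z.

Feasible corners and Z = s - 6t:
  (133/12, 41/36) → Z = 17/4
  (13/38, -637/38) → Z = 3835/38
  (-81/140, -929/140) → Z = 5493/140

s = 133/12, t = 41/36, minimum Z = 17/4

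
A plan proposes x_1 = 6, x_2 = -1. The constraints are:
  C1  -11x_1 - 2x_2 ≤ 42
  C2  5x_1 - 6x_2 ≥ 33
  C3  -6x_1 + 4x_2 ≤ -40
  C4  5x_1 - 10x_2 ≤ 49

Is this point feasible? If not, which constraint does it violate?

C1: -64 ≤ 42 ✓
C2: 36 ≥ 33 ✓
C3: -40 ≤ -40 ✓
C4: 40 ≤ 49 ✓

feasible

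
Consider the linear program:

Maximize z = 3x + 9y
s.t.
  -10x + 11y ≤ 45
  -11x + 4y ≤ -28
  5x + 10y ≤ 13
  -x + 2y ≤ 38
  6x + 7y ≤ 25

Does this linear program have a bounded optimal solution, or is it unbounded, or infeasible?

Extreme points and z = 3x + 9y:
  (166/65, 3/130) → z = 1023/130
  (159/25, -47/25) → z = 54/25
The feasible region has finitely many vertices and no improving ray; the maximum is 1023/130 at (166/65, 3/130).

bounded optimum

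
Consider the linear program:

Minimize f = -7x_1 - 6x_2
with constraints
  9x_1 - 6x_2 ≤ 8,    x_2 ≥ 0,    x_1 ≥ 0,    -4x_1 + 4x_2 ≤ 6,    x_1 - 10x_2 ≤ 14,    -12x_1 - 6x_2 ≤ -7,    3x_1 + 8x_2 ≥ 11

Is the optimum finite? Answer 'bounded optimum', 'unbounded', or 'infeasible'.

Extreme points and f = -7x_1 - 6x_2:
  (17/3, 43/6) → f = -248/3
  (13/9, 5/6) → f = -136/9
  (0, 3/2) → f = -9
  (0, 11/8) → f = -33/4
The feasible region has finitely many vertices and no improving ray; the minimum is -248/3 at (17/3, 43/6).

bounded optimum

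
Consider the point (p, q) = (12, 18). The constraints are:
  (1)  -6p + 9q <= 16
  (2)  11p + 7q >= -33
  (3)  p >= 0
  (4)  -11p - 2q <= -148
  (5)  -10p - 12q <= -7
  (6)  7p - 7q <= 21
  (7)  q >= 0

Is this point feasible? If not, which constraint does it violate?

not feasible — violates (1)

Constraint (1): -6p + 9q = 90, which is not ≤ 16. All other constraints are satisfied.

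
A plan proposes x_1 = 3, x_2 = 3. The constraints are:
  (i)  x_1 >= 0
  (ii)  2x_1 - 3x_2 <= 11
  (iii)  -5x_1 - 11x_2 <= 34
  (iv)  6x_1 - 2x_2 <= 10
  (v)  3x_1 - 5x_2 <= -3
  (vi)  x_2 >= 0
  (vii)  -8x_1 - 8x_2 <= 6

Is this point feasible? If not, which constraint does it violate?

not feasible — violates (iv)

Constraint (iv): 6x_1 - 2x_2 = 12, which is not ≤ 10. All other constraints are satisfied.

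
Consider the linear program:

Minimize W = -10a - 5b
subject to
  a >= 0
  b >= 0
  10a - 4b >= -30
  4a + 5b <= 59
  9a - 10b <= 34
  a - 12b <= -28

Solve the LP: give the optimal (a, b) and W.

a = 152/17, b = 79/17, minimum W = -1915/17

Feasible corners and W = -10a - 5b:
  (0, 15/2) → W = -75/2
  (0, 7/3) → W = -35/3
  (43/33, 355/33) → W = -735/11
  (152/17, 79/17) → W = -1915/17
  (344/49, 143/49) → W = -4155/49

The optimum lies where 4a + 5b = 59 and 9a - 10b = 34.
Solving simultaneously gives a = 152/17, b = 79/17.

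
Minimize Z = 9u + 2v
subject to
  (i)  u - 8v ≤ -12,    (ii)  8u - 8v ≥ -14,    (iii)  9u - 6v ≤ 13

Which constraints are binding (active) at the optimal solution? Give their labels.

Corner points and Z = 9u + 2v:
  (-2/7, 41/28) → Z = 5/14
  (8/3, 11/6) → Z = 83/3
  (47/6, 115/12) → Z = 269/3

The minimum is at (-2/7, 41/28). Substituting into each constraint, equality holds for (i) and (ii); the remaining constraints have slack.

(i) and (ii)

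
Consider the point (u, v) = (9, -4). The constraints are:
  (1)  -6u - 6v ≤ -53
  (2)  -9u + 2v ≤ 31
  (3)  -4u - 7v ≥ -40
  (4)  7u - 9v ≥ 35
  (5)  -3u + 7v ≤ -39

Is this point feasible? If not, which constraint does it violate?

Constraint (1): -6u - 6v = -30, which is not ≤ -53. All other constraints are satisfied.

not feasible — violates (1)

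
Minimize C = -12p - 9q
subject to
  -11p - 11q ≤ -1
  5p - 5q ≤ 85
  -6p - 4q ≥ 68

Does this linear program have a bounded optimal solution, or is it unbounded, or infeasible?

unbounded

From the feasible point (-376/11, 377/11), moving in the direction (-4, 6) keeps every constraint satisfied while C decreases without bound.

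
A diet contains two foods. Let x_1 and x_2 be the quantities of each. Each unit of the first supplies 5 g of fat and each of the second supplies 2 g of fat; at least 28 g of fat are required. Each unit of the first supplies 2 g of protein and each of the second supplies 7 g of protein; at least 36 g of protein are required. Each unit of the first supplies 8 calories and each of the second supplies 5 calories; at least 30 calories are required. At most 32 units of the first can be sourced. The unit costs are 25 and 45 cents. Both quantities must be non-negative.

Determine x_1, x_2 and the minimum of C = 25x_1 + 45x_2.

x_1 = 4, x_2 = 4, minimum C = 280

Extreme points and C = 25x_1 + 45x_2:
  (0, 14) → C = 630
  (18, 0) → C = 450
  (32, 0) → C = 800
  (4, 4) → C = 280
The feasible region is unbounded (it extends along (0, 1)), but C strictly increases along every unbounded feasible direction, so there is no improving ray and the minimum is attained at a vertex.

The optimum lies where 5x_1 + 2x_2 = 28 and 2x_1 + 7x_2 = 36.
Solving simultaneously gives x_1 = 4, x_2 = 4.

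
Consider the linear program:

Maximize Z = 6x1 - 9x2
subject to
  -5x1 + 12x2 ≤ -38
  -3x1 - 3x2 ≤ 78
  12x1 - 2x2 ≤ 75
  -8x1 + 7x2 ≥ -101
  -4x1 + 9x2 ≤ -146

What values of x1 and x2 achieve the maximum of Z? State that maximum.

Corner points and Z = 6x1 - 9x2:
  (-27/5, -103/5) → Z = 153
  (-88/13, -250/13) → Z = 1722/13
  (-113/44, -191/11) → Z = 3099/22

x1 = -27/5, x2 = -103/5, maximum Z = 153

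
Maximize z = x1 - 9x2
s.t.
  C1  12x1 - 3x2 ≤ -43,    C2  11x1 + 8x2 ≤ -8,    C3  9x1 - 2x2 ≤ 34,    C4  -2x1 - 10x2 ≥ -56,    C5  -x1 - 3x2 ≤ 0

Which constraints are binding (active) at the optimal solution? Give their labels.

C1 and C5

Corner points and z = x1 - 9x2:
  (-368/129, 377/129) → z = -3761/129
  (-43/13, 43/39) → z = -172/13
  (-264/47, 316/47) → z = -3108/47
  (-42, 14) → z = -168

The maximum is at (-43/13, 43/39). Substituting into each constraint, equality holds for C1 and C5; the remaining constraints have slack.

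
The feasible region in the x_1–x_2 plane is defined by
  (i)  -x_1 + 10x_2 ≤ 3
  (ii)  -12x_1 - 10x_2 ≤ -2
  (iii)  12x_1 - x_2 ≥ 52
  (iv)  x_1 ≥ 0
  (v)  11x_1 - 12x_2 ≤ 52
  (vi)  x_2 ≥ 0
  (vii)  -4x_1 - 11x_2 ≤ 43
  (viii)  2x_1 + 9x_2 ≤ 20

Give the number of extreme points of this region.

4

Pairwise boundary intersections that survive every other constraint:
  (523/119, 88/119)
  (278/49, 85/98)
  (13/3, 0)
  (52/11, 0)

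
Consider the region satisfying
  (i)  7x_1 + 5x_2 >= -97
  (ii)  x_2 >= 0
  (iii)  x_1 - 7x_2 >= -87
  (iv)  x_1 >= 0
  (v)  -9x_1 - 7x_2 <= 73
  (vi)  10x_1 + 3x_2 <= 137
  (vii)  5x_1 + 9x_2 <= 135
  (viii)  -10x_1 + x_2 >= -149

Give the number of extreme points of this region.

Of the 28 pairwise boundary intersections, those satisfying every inequality are:
  (0, 0)
  (137/10, 0)
  (0, 87/7)
  (81/22, 285/22)
  (276/25, 133/15)

5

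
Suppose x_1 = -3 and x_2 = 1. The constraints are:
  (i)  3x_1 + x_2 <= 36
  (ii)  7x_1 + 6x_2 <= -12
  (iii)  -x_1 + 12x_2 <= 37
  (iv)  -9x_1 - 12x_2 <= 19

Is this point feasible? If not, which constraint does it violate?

(i): -8 ≤ 36 ✓
(ii): -15 ≤ -12 ✓
(iii): 15 ≤ 37 ✓
(iv): 15 ≤ 19 ✓

feasible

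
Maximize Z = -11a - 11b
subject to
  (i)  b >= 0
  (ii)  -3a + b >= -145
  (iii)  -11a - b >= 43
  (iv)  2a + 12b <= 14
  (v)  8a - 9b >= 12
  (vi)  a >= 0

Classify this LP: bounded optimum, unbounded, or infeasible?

The boundaries b = 0 and 2a + 12b = 14 meet at (7, 0), but that point violates -11a - b ≥ 43. Every candidate vertex is excluded by some other constraint, so the feasible region is empty.

infeasible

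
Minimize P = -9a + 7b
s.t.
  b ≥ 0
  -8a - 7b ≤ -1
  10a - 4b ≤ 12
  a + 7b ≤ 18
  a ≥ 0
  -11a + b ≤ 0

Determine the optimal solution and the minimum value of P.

Extreme points and P = -9a + 7b:
  (1/8, 0) → P = -9/8
  (6/5, 0) → P = -54/5
  (1/85, 11/85) → P = 4/5
  (78/37, 84/37) → P = -114/37
  (3/13, 33/13) → P = 204/13

a = 6/5, b = 0, minimum P = -54/5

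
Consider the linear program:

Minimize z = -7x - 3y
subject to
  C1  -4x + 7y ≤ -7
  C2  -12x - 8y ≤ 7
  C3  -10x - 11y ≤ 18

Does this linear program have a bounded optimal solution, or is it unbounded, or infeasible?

From the feasible point (7/116, -28/29), moving in the direction (7, 4) keeps every constraint satisfied while z decreases without bound.

unbounded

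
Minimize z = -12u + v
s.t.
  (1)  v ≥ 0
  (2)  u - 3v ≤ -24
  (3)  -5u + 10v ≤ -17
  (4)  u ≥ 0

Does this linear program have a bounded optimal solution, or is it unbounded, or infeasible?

From the feasible point (291/5, 137/5), moving in the direction (10, 5) keeps every constraint satisfied while z decreases without bound.

unbounded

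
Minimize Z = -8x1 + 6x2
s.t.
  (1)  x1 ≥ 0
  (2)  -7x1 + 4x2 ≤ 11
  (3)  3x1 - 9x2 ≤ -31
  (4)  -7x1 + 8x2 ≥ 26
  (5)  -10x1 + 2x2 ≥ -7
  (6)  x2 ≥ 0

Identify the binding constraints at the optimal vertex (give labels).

Feasible corners and Z = -8x1 + 6x2:
  (4/7, 15/4) → Z = 251/14
  (25/13, 159/26) → Z = 277/13
  (18/11, 103/22) → Z = 15

The minimum is at (18/11, 103/22). Substituting into each constraint, equality holds for (4) and (5); the remaining constraints have slack.

(4) and (5)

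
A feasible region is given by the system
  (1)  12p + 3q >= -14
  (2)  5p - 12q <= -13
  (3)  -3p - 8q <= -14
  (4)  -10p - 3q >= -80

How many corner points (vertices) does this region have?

Intersecting each pair of boundary lines and keeping only the points that satisfy every inequality leaves:
  (-154/87, 70/29)
  (-47, 550/3)
  (16/19, 109/76)
  (307/45, 106/27)

4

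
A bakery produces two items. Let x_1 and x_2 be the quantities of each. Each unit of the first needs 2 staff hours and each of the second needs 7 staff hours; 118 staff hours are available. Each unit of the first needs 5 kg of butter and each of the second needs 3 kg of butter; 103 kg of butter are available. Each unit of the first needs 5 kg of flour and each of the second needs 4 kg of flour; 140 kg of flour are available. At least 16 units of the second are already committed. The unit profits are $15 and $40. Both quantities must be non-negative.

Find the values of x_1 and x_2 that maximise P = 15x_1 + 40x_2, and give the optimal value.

x_1 = 3, x_2 = 16, maximum P = 685

Feasible corners and P = 15x_1 + 40x_2:
  (0, 118/7) → P = 4720/7
  (0, 16) → P = 640
  (3, 16) → P = 685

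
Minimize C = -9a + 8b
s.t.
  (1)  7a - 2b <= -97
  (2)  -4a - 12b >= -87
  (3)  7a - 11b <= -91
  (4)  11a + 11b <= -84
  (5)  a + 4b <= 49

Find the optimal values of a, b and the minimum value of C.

Corner points and C = -9a + 8b:
  (-295/21, -2/3) → C = 2543/21
  (-1235/99, 479/99) → C = 14947/99
  (-1965/88, 1293/88) → C = 28029/88
  (-60, 109/4) → C = 758
The feasible region is unbounded (it extends along (-4, 1), (-11, -7)), but C strictly increases along every unbounded feasible direction, so there is no improving ray and the minimum is attained at a vertex.

At the optimal vertex, 7a - 2b = -97 and 7a - 11b = -91.
Solving simultaneously gives a = -295/21, b = -2/3.

a = -295/21, b = -2/3, minimum C = 2543/21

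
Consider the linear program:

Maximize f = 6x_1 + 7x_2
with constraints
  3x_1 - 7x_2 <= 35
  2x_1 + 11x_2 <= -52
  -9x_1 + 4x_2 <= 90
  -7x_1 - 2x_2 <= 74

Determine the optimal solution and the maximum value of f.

x_1 = 21/47, x_2 = -226/47, maximum f = -1456/47

Corner points and f = 6x_1 + 7x_2:
  (21/47, -226/47) → f = -1456/47
  (-448/55, -467/55) → f = -5957/55
  (-710/73, -216/73) → f = -5772/73

The optimum lies where 3x_1 - 7x_2 = 35 and 2x_1 + 11x_2 = -52.
Solving simultaneously gives x_1 = 21/47, x_2 = -226/47.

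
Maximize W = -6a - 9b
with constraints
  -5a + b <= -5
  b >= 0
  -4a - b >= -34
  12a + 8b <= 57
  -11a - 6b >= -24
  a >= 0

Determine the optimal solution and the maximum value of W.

a = 1, b = 0, maximum W = -6

Extreme points and W = -6a - 9b:
  (1, 0) → W = -6
  (54/41, 65/41) → W = -909/41
  (24/11, 0) → W = -144/11

At the optimal vertex, -5a + b = -5 and b = 0.
Solving simultaneously gives a = 1, b = 0.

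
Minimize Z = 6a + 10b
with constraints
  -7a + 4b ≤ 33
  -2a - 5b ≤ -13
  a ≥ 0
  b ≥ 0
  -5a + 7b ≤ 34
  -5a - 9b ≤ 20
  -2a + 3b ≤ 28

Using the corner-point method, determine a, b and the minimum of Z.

Feasible corners and Z = 6a + 10b:
  (0, 13/5) → Z = 26
  (13/2, 0) → Z = 39
  (0, 34/7) → Z = 340/7
  (94, 72) → Z = 1284
The feasible region is unbounded (it extends along (3, 2), (1, 0)), but Z strictly increases along every unbounded feasible direction, so there is no improving ray and the minimum is attained at a vertex.

a = 0, b = 13/5, minimum Z = 26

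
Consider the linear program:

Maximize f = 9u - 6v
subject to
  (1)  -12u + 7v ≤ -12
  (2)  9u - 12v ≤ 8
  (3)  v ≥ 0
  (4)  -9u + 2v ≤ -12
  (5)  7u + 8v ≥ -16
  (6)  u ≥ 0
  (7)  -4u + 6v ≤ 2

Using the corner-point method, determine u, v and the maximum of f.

u = 12, v = 25/3, maximum f = 58

Extreme points and f = 9u - 6v:
  (20/13, 12/13) → f = 108/13
  (43/22, 18/11) → f = 171/22
  (64/45, 2/5) → f = 52/5
  (12, 25/3) → f = 58

At the optimal vertex, 9u - 12v = 8 and -4u + 6v = 2.
Solving simultaneously gives u = 12, v = 25/3.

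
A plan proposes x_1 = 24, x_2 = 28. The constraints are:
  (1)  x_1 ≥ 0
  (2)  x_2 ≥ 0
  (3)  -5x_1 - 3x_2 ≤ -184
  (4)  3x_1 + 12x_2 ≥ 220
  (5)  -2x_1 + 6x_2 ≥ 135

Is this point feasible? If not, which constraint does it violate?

not feasible — violates (5)

Constraint (5): -2x_1 + 6x_2 = 120, which is not ≥ 135. All other constraints are satisfied.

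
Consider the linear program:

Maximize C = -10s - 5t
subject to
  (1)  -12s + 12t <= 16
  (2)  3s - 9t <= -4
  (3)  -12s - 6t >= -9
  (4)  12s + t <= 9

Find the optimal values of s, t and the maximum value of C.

Feasible corners and C = -10s - 5t:
  (-4/3, 0) → C = 40/3
  (1/18, 25/18) → C = -15/2
  (19/42, 25/42) → C = -15/2

The optimum lies where -12s + 12t = 16 and 3s - 9t = -4.
Solving simultaneously gives s = -4/3, t = 0.

s = -4/3, t = 0, maximum C = 40/3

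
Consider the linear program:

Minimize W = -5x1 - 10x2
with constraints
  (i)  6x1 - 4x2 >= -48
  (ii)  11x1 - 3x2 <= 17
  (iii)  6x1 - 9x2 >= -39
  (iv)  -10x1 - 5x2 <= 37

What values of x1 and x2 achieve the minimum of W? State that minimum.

Vertices and W = -5x1 - 10x2:
  (10/3, 59/9) → W = -740/9
  (-26/85, -577/85) → W = 1180/17
  (-22/5, 7/5) → W = 8

The optimum lies where 11x1 - 3x2 = 17 and 6x1 - 9x2 = -39.
Solving simultaneously gives x1 = 10/3, x2 = 59/9.

x1 = 10/3, x2 = 59/9, minimum W = -740/9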